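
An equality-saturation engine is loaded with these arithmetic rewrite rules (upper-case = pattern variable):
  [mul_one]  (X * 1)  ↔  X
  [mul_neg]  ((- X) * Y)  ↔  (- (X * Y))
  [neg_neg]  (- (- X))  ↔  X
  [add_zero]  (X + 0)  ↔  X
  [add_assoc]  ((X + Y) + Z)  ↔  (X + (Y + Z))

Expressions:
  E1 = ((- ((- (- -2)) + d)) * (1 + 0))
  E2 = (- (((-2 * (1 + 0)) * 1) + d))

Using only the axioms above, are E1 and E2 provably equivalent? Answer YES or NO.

YES

(1) (1 + 0)  =[add_zero →]=  1    ⊢ ((- ((- (- -2)) + d)) * 1)
(2) ((- ((- (- -2)) + d)) * 1)  =[mul_one →]=  (- ((- (- -2)) + d))
(3) (- (- -2))  =[neg_neg →]=  -2    ⊢ (- (-2 + d))
(4) -2  =[mul_one ←]=  (-2 * 1)    ⊢ (- ((-2 * 1) + d))
(5) 1  =[add_zero ←]=  (1 + 0)    ⊢ (- ((-2 * (1 + 0)) + d))
(6) (-2 * (1 + 0))  =[mul_one ←]=  ((-2 * (1 + 0)) * 1)    ⊢ E2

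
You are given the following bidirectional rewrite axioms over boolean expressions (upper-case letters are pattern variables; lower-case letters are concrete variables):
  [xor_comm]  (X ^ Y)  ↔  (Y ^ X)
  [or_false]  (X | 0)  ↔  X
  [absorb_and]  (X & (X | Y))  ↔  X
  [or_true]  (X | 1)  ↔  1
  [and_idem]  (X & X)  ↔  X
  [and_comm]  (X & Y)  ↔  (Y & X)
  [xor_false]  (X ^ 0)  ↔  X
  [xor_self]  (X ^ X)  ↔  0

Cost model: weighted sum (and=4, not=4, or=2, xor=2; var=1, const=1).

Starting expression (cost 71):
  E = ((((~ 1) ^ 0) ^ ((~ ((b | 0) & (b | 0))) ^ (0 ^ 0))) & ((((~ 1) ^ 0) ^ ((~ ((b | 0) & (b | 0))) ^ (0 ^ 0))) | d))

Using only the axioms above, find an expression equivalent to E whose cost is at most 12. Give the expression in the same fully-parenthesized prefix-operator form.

1. [absorb_and →] ((((~ 1) ^ 0) ^ ((~ ((b | 0) & (b | 0))) ^ (0 ^ 0))) & ((((~ 1) ^ 0) ^ ((~ ((b | 0) & (b | 0))) ^ (0 ^ 0))) | d))  →  (((~ 1) ^ 0) ^ ((~ ((b | 0) & (b | 0))) ^ (0 ^ 0)))
2. [and_idem →] ((b | 0) & (b | 0))  →  (b | 0);  E = (((~ 1) ^ 0) ^ ((~ (b | 0)) ^ (0 ^ 0)))
3. [xor_false →] (0 ^ 0)  →  0;  E = (((~ 1) ^ 0) ^ ((~ (b | 0)) ^ 0))
4. [or_false →] (b | 0)  →  b;  E = (((~ 1) ^ 0) ^ ((~ b) ^ 0))
5. [xor_false →] ((~ 1) ^ 0)  →  (~ 1);  E = ((~ 1) ^ ((~ b) ^ 0))
6. [xor_false →] ((~ b) ^ 0)  →  (~ b);  cost 12 ≤ 12, done

((~ 1) ^ (~ b))   [cost 12]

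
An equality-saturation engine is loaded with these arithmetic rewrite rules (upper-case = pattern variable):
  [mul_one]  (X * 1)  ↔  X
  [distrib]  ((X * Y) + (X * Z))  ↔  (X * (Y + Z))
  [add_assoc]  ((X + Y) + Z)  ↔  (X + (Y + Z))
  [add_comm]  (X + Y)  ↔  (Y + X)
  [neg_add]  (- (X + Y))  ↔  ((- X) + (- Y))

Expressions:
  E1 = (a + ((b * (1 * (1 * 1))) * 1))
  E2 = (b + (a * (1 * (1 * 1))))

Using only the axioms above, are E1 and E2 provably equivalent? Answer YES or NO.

YES

(1) (1 * 1)  =[mul_one →]=  1    ⊢ (a + ((b * (1 * 1)) * 1))
(2) (a + ((b * (1 * 1)) * 1))  =[add_comm →]=  (((b * (1 * 1)) * 1) + a)
(3) ((b * (1 * 1)) * 1)  =[mul_one →]=  (b * (1 * 1))    ⊢ ((b * (1 * 1)) + a)
(4) (1 * 1)  =[mul_one →]=  1    ⊢ ((b * 1) + a)
(5) (b * 1)  =[mul_one →]=  b    ⊢ (b + a)
(6) a  =[mul_one ←]=  (a * 1)    ⊢ (b + (a * 1))
(7) 1  =[mul_one ←]=  (1 * 1)    ⊢ (b + (a * (1 * 1)))
(8) 1  =[mul_one ←]=  (1 * 1)    ⊢ E2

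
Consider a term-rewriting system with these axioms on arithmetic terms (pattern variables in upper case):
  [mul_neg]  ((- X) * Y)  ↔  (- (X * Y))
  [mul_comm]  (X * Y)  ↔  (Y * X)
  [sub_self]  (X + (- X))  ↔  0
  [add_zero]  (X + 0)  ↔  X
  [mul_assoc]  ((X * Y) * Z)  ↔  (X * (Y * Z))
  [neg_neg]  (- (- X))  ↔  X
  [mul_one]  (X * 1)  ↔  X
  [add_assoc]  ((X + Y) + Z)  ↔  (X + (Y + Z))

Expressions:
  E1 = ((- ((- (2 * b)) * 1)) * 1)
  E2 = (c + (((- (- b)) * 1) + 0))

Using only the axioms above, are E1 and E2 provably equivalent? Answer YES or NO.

NO

Every axiom is a valid identity, so a rewrite proof would force E1 and E2 to agree under every assignment.
At b=0, c=1: E1 = 0 but E2 = 1; they differ, so no derivation exists.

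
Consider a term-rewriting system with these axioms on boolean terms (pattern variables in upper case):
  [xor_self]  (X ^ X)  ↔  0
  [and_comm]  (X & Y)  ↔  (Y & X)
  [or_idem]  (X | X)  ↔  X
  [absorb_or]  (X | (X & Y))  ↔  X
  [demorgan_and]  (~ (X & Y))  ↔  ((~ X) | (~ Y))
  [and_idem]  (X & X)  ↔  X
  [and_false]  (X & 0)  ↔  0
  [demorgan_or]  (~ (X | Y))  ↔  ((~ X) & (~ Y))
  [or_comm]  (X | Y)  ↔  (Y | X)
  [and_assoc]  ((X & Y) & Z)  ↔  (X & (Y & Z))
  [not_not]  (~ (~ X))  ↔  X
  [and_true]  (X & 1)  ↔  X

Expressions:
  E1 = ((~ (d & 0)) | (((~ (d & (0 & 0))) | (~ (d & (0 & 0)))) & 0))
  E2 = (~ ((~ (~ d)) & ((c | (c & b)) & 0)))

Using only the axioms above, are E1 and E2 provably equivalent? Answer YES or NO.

(1) ((~ (d & (0 & 0))) | (~ (d & (0 & 0))))  =[or_idem →]=  (~ (d & (0 & 0)))    ⊢ ((~ (d & 0)) | ((~ (d & (0 & 0))) & 0))
(2) (0 & 0)  =[and_idem →]=  0    ⊢ ((~ (d & 0)) | ((~ (d & 0)) & 0))
(3) ((~ (d & 0)) | ((~ (d & 0)) & 0))  =[absorb_or →]=  (~ (d & 0))
(4) 0  =[and_false ←]=  (c & 0)    ⊢ (~ (d & (c & 0)))
(5) c  =[absorb_or ←]=  (c | (c & b))    ⊢ (~ (d & ((c | (c & b)) & 0)))
(6) d  =[not_not ←]=  (~ (~ d))    ⊢ E2

YES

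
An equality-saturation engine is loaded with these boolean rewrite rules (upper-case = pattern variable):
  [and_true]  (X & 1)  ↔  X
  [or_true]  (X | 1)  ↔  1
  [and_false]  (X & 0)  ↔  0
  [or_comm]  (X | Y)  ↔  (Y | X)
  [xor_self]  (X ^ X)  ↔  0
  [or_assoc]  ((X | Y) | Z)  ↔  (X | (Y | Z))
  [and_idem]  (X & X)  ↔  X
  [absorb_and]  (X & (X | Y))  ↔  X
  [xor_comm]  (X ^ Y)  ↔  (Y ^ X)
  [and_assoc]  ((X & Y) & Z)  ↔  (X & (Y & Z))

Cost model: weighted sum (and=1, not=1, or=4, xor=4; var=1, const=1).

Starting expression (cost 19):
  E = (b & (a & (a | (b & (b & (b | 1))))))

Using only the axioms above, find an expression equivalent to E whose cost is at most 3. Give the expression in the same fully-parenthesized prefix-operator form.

(b & a)   [cost 3]

1. [absorb_and →] (b & (b | 1))  →  b;  E = (b & (a & (a | (b & b))))
2. [and_idem →] (b & b)  →  b;  E = (b & (a & (a | b)))
3. [absorb_and →] (a & (a | b))  →  a;  cost 3 ≤ 3, done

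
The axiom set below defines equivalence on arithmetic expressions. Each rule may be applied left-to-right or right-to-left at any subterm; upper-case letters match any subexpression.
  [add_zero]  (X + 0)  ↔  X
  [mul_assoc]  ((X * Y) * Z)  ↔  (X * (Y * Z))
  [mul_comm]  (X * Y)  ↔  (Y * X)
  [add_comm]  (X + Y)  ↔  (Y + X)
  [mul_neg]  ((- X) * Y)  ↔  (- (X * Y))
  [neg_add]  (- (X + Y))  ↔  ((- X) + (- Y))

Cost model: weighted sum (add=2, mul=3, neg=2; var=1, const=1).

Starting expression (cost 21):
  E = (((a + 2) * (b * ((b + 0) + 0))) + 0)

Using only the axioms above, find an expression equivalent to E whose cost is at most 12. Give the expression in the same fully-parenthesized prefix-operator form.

step 1: add_zero (→) rewrites (b + 0) into b, now (((a + 2) * (b * (b + 0))) + 0)
step 2: add_zero (→) rewrites (b + 0) into b, now (((a + 2) * (b * b)) + 0)
step 3: add_zero (→) rewrites (((a + 2) * (b * b)) + 0) into ((a + 2) * (b * b)), reaching cost 12 (bound 12)

((a + 2) * (b * b))   [cost 12]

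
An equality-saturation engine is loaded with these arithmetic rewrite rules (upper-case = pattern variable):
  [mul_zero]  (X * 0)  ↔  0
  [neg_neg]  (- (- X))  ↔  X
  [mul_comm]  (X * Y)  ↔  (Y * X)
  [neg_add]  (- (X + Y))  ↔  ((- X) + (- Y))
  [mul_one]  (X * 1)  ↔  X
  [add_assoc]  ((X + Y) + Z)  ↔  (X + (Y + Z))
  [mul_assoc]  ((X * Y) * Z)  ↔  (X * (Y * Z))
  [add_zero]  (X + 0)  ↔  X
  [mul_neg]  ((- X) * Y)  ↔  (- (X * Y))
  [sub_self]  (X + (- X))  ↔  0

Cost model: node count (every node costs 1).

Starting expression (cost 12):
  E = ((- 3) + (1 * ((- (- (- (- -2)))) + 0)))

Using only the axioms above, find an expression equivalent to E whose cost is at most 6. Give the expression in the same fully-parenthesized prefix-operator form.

((- 3) + (1 * -2))   [cost 6]

(1) (- (- -2))  =[neg_neg →]=  -2    ⊢ ((- 3) + (1 * ((- (- -2)) + 0)))
(2) (- (- -2))  =[neg_neg →]=  -2    ⊢ ((- 3) + (1 * (-2 + 0)))
(3) (-2 + 0)  =[add_zero →]=  -2    ⊢ cost 6, within 6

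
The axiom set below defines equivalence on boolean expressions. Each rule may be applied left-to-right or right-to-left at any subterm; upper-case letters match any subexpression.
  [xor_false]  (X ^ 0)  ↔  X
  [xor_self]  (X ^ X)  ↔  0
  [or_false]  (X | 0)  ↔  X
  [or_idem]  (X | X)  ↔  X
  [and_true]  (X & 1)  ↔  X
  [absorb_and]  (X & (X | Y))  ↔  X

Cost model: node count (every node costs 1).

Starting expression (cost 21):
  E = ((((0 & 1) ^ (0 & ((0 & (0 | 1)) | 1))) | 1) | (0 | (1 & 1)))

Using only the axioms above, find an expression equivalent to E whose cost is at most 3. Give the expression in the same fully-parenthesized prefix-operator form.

(1) (0 & (0 | 1))  =[absorb_and →]=  0    ⊢ ((((0 & 1) ^ (0 & (0 | 1))) | 1) | (0 | (1 & 1)))
(2) (0 & (0 | 1))  =[absorb_and →]=  0    ⊢ ((((0 & 1) ^ 0) | 1) | (0 | (1 & 1)))
(3) (0 & 1)  =[and_true →]=  0    ⊢ (((0 ^ 0) | 1) | (0 | (1 & 1)))
(4) (0 ^ 0)  =[xor_false →]=  0    ⊢ ((0 | 1) | (0 | (1 & 1)))
(5) (1 & 1)  =[and_true →]=  1    ⊢ ((0 | 1) | (0 | 1))
(6) ((0 | 1) | (0 | 1))  =[or_idem →]=  (0 | 1)    ⊢ cost 3, within 3

(0 | 1)   [cost 3]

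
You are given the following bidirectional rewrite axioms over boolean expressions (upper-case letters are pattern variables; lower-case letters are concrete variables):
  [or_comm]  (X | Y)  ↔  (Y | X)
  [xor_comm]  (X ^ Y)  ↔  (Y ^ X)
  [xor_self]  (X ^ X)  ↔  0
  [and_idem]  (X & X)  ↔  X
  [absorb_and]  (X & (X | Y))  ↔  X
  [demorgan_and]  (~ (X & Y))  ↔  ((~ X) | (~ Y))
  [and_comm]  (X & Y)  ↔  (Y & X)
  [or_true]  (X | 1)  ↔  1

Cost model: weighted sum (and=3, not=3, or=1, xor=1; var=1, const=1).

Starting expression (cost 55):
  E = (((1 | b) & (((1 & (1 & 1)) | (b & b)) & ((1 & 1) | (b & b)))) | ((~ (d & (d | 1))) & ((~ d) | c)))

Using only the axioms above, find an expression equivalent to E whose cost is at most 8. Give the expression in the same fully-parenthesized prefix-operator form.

((1 | b) | (~ d))   [cost 8]

(1) (1 & 1)  =[and_idem →]=  1    ⊢ (((1 | b) & (((1 & 1) | (b & b)) & ((1 & 1) | (b & b)))) | ((~ (d & (d | 1))) & ((~ d) | c)))
(2) (((1 & 1) | (b & b)) & ((1 & 1) | (b & b)))  =[and_idem →]=  ((1 & 1) | (b & b))    ⊢ (((1 | b) & ((1 & 1) | (b & b))) | ((~ (d & (d | 1))) & ((~ d) | c)))
(3) (1 & 1)  =[and_idem →]=  1    ⊢ (((1 | b) & (1 | (b & b))) | ((~ (d & (d | 1))) & ((~ d) | c)))
(4) (d & (d | 1))  =[absorb_and →]=  d    ⊢ (((1 | b) & (1 | (b & b))) | ((~ d) & ((~ d) | c)))
(5) ((~ d) & ((~ d) | c))  =[absorb_and →]=  (~ d)    ⊢ (((1 | b) & (1 | (b & b))) | (~ d))
(6) (b & b)  =[and_idem →]=  b    ⊢ (((1 | b) & (1 | b)) | (~ d))
(7) ((1 | b) & (1 | b))  =[and_idem →]=  (1 | b)    ⊢ cost 8, within 8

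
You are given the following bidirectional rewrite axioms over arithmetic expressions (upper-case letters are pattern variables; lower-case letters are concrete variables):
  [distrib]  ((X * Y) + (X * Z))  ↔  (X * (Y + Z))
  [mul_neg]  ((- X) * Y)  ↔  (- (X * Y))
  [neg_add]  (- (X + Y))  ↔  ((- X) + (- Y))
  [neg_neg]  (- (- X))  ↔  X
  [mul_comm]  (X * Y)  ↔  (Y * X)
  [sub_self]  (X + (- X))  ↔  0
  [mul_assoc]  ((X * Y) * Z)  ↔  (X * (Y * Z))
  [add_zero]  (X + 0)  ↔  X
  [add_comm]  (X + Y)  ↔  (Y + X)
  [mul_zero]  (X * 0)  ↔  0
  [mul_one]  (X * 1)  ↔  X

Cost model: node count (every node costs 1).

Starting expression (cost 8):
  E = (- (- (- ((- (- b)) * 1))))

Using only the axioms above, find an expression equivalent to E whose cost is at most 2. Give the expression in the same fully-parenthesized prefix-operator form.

(- b)   [cost 2]

1. [mul_one →] ((- (- b)) * 1)  →  (- (- b));  E = (- (- (- (- (- b)))))
2. [neg_neg →] (- (- (- (- b))))  →  (- (- b));  E = (- (- (- b)))
3. [neg_neg →] (- (- b))  →  b;  cost 2 ≤ 2, done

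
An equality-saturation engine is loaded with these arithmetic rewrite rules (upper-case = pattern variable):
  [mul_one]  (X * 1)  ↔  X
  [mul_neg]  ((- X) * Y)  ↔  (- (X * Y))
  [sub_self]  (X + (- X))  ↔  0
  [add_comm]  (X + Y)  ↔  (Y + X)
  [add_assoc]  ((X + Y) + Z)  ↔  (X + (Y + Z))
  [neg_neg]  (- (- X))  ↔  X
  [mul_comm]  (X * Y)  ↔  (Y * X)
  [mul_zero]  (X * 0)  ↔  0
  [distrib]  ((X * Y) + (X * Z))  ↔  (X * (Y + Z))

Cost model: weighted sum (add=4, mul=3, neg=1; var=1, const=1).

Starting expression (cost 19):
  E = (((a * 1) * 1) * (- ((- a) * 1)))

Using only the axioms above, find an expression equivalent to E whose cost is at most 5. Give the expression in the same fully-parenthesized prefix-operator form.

(a * a)   [cost 5]

step 1: mul_one (→) rewrites ((- a) * 1) into (- a), now (((a * 1) * 1) * (- (- a)))
step 2: neg_neg (→) rewrites (- (- a)) into a, now (((a * 1) * 1) * a)
step 3: mul_one (→) rewrites (a * 1) into a, now ((a * 1) * a)
step 4: mul_one (→) rewrites (a * 1) into a, reaching cost 5 (bound 5)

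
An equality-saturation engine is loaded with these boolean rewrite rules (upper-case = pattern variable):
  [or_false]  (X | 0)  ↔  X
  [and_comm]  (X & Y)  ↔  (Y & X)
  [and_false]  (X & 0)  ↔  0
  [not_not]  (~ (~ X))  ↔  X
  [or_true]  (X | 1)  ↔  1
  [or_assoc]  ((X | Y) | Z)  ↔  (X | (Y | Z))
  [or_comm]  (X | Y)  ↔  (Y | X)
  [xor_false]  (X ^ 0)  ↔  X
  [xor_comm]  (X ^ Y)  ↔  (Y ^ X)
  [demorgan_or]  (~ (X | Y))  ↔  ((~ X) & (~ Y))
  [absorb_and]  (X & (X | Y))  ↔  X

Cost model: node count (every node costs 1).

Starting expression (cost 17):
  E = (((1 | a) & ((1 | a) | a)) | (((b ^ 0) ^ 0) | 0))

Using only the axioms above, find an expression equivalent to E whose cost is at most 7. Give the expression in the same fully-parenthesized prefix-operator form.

((1 | a) | (b ^ 0))   [cost 7]

step 1: or_false (→) rewrites (((b ^ 0) ^ 0) | 0) into ((b ^ 0) ^ 0), now (((1 | a) & ((1 | a) | a)) | ((b ^ 0) ^ 0))
step 2: absorb_and (→) rewrites ((1 | a) & ((1 | a) | a)) into (1 | a), now ((1 | a) | ((b ^ 0) ^ 0))
step 3: xor_false (→) rewrites (b ^ 0) into b, reaching cost 7 (bound 7)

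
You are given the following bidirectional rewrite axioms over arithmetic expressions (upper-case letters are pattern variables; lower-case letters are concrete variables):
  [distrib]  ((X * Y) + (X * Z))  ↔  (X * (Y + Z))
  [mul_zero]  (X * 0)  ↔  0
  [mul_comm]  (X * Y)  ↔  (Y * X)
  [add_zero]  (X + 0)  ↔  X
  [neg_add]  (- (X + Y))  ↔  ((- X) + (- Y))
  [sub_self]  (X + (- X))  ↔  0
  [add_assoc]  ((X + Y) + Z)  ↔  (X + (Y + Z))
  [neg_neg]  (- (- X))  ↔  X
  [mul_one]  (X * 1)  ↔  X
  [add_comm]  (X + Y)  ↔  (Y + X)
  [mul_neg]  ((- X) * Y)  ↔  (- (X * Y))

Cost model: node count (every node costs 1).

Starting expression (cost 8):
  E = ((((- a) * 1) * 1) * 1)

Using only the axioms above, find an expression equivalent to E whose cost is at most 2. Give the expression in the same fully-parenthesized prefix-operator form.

(- a)   [cost 2]

step 1: mul_one (→) rewrites ((- a) * 1) into (- a), now (((- a) * 1) * 1)
step 2: mul_one (→) rewrites ((- a) * 1) into (- a), now ((- a) * 1)
step 3: mul_one (→) rewrites ((- a) * 1) into (- a), reaching cost 2 (bound 2)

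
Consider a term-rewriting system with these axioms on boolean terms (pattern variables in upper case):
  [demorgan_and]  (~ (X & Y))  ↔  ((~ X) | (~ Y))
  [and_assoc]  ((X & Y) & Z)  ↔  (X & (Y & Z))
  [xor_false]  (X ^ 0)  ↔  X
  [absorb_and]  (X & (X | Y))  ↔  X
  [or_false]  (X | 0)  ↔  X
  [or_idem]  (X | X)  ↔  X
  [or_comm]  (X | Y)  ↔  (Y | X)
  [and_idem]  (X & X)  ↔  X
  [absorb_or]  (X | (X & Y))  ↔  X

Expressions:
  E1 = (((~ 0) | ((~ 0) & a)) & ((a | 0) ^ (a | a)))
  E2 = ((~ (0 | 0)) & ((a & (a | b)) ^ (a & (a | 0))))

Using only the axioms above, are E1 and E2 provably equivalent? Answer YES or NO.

YES

1. [or_idem →] (a | a)  →  a;  E1 = (((~ 0) | ((~ 0) & a)) & ((a | 0) ^ a))
2. [or_false →] (a | 0)  →  a;  E1 = (((~ 0) | ((~ 0) & a)) & (a ^ a))
3. [absorb_or →] ((~ 0) | ((~ 0) & a))  →  (~ 0);  E1 = ((~ 0) & (a ^ a))
4. [absorb_and ←] a  →  (a & (a | 0));  E1 = ((~ 0) & (a ^ (a & (a | 0))))
5. [absorb_and ←] a  →  (a & (a | b));  E1 = ((~ 0) & ((a & (a | b)) ^ (a & (a | 0))))
6. [or_false ←] 0  →  (0 | 0);  this is E2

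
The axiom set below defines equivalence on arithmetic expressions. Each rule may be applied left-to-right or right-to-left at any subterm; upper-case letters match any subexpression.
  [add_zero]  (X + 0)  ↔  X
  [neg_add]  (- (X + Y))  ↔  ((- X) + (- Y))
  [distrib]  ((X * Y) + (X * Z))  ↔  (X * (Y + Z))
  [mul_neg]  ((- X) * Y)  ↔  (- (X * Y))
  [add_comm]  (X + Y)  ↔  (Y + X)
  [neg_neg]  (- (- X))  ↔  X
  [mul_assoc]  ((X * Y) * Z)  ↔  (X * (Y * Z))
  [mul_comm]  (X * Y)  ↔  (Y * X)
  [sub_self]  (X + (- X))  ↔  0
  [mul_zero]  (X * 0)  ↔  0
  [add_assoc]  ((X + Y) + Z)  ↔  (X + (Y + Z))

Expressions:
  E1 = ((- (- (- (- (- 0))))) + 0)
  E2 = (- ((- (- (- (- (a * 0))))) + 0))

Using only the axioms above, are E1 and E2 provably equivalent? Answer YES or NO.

YES

1. [add_zero →] ((- (- (- (- (- 0))))) + 0)  →  (- (- (- (- (- 0)))))
2. [neg_neg →] (- (- (- 0)))  →  (- 0);  E1 = (- (- (- 0)))
3. [mul_zero ←] 0  →  (a * 0);  E1 = (- (- (- (a * 0))))
4. [add_zero ←] (- (- (a * 0)))  →  ((- (- (a * 0))) + 0);  E1 = (- ((- (- (a * 0))) + 0))
5. [neg_neg ←] (- (a * 0))  →  (- (- (- (a * 0))));  this is E2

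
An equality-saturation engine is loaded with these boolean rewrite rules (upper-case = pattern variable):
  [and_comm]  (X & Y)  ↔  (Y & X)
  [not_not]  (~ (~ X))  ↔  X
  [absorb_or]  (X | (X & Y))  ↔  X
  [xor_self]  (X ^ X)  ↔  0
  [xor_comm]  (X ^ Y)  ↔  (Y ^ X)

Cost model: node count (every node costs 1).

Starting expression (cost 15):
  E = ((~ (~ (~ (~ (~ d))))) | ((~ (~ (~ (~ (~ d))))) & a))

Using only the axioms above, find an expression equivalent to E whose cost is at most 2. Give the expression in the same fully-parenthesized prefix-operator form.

(~ d)   [cost 2]

step 1: absorb_or (→) rewrites ((~ (~ (~ (~ (~ d))))) | ((~ (~ (~ (~ (~ d))))) & a)) into (~ (~ (~ (~ (~ d)))))
step 2: not_not (→) rewrites (~ (~ (~ (~ d)))) into (~ (~ d)), now (~ (~ (~ d)))
step 3: not_not (→) rewrites (~ (~ d)) into d, reaching cost 2 (bound 2)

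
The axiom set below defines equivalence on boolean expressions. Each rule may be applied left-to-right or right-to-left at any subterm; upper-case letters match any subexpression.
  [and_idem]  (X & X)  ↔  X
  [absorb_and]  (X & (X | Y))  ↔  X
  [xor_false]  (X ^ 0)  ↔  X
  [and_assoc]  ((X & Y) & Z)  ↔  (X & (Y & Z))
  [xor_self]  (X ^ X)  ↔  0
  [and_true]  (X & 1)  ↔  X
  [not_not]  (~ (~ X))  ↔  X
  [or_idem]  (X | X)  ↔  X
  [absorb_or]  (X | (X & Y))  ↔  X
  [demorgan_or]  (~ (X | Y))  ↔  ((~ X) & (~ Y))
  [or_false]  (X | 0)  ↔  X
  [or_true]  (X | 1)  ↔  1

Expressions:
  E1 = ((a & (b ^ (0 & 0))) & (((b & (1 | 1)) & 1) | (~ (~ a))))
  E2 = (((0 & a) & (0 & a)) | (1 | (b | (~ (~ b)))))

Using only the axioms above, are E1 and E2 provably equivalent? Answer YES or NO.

Every axiom is a valid identity, so a rewrite proof would force E1 and E2 to agree under every assignment.
At a=0, b=0: E1 = 0 but E2 = 1; they differ, so no derivation exists.

NO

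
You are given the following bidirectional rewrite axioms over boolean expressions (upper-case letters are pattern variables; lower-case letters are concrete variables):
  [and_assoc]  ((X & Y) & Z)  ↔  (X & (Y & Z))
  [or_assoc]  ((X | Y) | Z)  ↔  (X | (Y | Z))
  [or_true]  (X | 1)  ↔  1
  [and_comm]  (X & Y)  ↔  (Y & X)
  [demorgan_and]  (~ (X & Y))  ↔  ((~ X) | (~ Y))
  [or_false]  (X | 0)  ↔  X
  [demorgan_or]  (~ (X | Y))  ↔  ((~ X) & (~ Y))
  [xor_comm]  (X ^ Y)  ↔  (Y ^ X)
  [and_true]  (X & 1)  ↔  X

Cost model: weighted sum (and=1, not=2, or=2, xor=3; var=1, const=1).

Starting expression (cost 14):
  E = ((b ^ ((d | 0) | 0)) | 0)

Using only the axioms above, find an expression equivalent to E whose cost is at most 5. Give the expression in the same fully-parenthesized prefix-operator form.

step 1: or_false (→) rewrites ((d | 0) | 0) into (d | 0), now ((b ^ (d | 0)) | 0)
step 2: or_false (→) rewrites (d | 0) into d, now ((b ^ d) | 0)
step 3: or_false (→) rewrites ((b ^ d) | 0) into (b ^ d), reaching cost 5 (bound 5)

(b ^ d)   [cost 5]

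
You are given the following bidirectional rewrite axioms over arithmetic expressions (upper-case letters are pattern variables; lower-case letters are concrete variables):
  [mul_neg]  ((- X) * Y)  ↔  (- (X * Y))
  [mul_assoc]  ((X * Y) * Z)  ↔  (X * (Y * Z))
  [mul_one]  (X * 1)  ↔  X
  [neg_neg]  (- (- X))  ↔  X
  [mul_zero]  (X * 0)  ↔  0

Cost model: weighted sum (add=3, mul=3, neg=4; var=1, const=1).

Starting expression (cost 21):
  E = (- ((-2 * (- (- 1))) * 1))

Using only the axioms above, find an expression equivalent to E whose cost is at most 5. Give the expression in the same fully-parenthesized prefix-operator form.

(- -2)   [cost 5]

(1) (- (- 1))  =[neg_neg →]=  1    ⊢ (- ((-2 * 1) * 1))
(2) (-2 * 1)  =[mul_one →]=  -2    ⊢ (- (-2 * 1))
(3) (-2 * 1)  =[mul_one →]=  -2    ⊢ cost 5, within 5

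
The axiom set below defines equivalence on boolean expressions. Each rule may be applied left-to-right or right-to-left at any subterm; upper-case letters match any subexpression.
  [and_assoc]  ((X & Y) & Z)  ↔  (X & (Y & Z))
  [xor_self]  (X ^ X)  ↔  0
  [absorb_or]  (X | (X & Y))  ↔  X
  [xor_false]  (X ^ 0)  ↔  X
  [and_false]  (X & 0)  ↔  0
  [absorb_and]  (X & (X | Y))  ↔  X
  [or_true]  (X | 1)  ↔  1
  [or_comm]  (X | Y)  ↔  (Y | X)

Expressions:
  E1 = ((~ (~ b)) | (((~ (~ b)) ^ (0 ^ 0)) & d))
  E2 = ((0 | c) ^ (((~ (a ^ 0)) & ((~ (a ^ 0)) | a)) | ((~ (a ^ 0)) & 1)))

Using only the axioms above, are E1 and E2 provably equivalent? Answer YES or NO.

All listed rules preserve value, hence provable equivalence implies equal values everywhere; look for a separating assignment.
a=0, b=0, c=0, d=0 gives E1 ↦ 0, E2 ↦ 1; values differ ⇒ not provably equivalent.

NO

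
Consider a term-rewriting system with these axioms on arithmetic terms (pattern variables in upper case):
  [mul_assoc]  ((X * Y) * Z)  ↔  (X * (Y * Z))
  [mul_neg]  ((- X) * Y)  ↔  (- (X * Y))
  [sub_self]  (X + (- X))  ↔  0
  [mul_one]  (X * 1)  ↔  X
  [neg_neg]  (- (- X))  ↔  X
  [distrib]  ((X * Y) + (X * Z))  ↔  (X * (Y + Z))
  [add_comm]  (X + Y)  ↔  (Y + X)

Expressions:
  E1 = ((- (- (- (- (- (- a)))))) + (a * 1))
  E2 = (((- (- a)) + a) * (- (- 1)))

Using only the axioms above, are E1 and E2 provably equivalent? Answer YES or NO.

YES

(1) (- (- (- (- (- a)))))  =[neg_neg →]=  (- (- (- a)))    ⊢ ((- (- (- (- a)))) + (a * 1))
(2) (a * 1)  =[mul_one →]=  a    ⊢ ((- (- (- (- a)))) + a)
(3) (- (- (- a)))  =[neg_neg →]=  (- a)    ⊢ ((- (- a)) + a)
(4) ((- (- a)) + a)  =[mul_one ←]=  (((- (- a)) + a) * 1)
(5) 1  =[neg_neg ←]=  (- (- 1))    ⊢ E2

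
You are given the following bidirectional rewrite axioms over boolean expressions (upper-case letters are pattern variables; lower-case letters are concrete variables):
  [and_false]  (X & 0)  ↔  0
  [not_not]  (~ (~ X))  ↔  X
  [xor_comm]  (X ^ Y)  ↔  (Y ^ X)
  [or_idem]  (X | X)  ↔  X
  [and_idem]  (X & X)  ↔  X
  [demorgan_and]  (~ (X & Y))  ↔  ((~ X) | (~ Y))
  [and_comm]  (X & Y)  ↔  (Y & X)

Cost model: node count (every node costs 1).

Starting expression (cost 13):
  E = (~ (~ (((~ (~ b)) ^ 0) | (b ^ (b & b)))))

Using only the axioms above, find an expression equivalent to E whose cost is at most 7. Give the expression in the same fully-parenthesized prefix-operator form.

((b ^ 0) | (b ^ b))   [cost 7]

step 1: and_idem (→) rewrites (b & b) into b, now (~ (~ (((~ (~ b)) ^ 0) | (b ^ b))))
step 2: not_not (→) rewrites (~ (~ b)) into b, now (~ (~ ((b ^ 0) | (b ^ b))))
step 3: not_not (→) rewrites (~ (~ ((b ^ 0) | (b ^ b)))) into ((b ^ 0) | (b ^ b)), reaching cost 7 (bound 7)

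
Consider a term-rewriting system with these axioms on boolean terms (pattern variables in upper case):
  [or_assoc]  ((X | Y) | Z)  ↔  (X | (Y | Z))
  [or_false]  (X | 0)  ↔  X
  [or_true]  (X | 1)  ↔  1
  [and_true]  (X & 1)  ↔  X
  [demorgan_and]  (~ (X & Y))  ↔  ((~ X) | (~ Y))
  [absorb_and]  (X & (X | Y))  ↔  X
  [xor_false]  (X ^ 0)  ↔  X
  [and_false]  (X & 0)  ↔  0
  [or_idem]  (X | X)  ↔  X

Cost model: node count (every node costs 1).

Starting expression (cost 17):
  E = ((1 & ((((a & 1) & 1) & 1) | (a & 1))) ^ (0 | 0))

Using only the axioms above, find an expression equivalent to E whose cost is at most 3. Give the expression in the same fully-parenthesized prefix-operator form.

step 1: and_true (→) rewrites (((a & 1) & 1) & 1) into ((a & 1) & 1), now ((1 & (((a & 1) & 1) | (a & 1))) ^ (0 | 0))
step 2: and_true (→) rewrites ((a & 1) & 1) into (a & 1), now ((1 & ((a & 1) | (a & 1))) ^ (0 | 0))
step 3: or_idem (→) rewrites ((a & 1) | (a & 1)) into (a & 1), now ((1 & (a & 1)) ^ (0 | 0))
step 4: or_false (→) rewrites (0 | 0) into 0, now ((1 & (a & 1)) ^ 0)
step 5: and_true (→) rewrites (a & 1) into a, now ((1 & a) ^ 0)
step 6: xor_false (→) rewrites ((1 & a) ^ 0) into (1 & a), reaching cost 3 (bound 3)

(1 & a)   [cost 3]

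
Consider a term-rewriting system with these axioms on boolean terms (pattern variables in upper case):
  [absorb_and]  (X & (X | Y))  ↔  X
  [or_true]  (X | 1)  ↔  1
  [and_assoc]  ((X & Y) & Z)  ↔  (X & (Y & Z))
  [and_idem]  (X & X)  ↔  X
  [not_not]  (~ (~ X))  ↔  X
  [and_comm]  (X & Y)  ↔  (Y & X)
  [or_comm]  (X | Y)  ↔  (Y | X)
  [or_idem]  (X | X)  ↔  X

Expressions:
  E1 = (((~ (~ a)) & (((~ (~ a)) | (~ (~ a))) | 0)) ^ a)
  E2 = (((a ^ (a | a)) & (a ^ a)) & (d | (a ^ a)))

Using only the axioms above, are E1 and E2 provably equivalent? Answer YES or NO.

1. [or_idem →] ((~ (~ a)) | (~ (~ a)))  →  (~ (~ a));  E1 = (((~ (~ a)) & ((~ (~ a)) | 0)) ^ a)
2. [absorb_and →] ((~ (~ a)) & ((~ (~ a)) | 0))  →  (~ (~ a));  E1 = ((~ (~ a)) ^ a)
3. [not_not →] (~ (~ a))  →  a;  E1 = (a ^ a)
4. [absorb_and ←] (a ^ a)  →  ((a ^ a) & ((a ^ a) | d))
5. [or_comm →] ((a ^ a) | d)  →  (d | (a ^ a));  E1 = ((a ^ a) & (d | (a ^ a)))
6. [and_idem ←] (a ^ a)  →  ((a ^ a) & (a ^ a));  E1 = (((a ^ a) & (a ^ a)) & (d | (a ^ a)))
7. [or_idem ←] a  →  (a | a);  this is E2

YES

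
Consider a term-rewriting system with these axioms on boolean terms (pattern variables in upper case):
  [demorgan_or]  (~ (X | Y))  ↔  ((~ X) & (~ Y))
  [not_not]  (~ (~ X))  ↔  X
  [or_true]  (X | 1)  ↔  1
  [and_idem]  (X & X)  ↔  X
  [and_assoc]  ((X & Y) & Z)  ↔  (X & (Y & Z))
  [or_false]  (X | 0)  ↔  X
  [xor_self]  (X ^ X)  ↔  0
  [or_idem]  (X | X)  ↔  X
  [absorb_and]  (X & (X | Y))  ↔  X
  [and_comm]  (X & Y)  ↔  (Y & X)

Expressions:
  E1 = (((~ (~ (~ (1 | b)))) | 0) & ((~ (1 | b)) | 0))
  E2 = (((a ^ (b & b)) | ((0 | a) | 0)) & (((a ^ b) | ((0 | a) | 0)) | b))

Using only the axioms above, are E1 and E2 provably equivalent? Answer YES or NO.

Every axiom is a valid identity, so a rewrite proof would force E1 and E2 to agree under every assignment.
At a=0, b=1: E1 = 0 but E2 = 1; they differ, so no derivation exists.

NO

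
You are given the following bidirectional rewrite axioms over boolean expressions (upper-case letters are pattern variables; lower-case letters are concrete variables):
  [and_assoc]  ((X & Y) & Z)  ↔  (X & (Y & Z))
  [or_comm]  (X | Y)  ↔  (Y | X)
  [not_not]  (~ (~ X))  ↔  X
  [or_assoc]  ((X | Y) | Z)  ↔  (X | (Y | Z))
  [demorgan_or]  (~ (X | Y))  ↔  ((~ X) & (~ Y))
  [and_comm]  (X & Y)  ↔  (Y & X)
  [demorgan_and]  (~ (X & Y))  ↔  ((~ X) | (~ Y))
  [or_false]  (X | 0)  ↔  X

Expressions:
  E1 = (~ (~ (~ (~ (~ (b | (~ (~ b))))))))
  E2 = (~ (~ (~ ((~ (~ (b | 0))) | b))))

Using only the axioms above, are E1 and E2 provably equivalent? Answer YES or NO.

1. [not_not →] (~ (~ b))  →  b;  E1 = (~ (~ (~ (~ (~ (b | b))))))
2. [not_not →] (~ (~ (~ (~ (b | b)))))  →  (~ (~ (b | b)));  E1 = (~ (~ (~ (b | b))))
3. [or_false ←] b  →  (b | 0);  E1 = (~ (~ (~ ((b | 0) | b))))
4. [not_not ←] (b | 0)  →  (~ (~ (b | 0)));  this is E2

YES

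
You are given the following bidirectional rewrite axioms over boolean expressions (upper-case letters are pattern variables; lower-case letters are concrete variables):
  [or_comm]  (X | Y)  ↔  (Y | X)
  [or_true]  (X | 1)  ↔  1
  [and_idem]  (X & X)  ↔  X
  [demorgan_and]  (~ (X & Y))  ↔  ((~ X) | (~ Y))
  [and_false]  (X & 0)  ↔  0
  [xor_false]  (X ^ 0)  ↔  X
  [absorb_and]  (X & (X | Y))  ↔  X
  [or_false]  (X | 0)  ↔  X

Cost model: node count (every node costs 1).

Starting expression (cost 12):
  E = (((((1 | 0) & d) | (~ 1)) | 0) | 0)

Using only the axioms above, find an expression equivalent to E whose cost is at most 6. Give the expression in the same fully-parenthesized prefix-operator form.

((1 & d) | (~ 1))   [cost 6]

(1) (1 | 0)  =[or_false →]=  1    ⊢ ((((1 & d) | (~ 1)) | 0) | 0)
(2) ((((1 & d) | (~ 1)) | 0) | 0)  =[or_false →]=  (((1 & d) | (~ 1)) | 0)
(3) (((1 & d) | (~ 1)) | 0)  =[or_false →]=  ((1 & d) | (~ 1))    ⊢ cost 6, within 6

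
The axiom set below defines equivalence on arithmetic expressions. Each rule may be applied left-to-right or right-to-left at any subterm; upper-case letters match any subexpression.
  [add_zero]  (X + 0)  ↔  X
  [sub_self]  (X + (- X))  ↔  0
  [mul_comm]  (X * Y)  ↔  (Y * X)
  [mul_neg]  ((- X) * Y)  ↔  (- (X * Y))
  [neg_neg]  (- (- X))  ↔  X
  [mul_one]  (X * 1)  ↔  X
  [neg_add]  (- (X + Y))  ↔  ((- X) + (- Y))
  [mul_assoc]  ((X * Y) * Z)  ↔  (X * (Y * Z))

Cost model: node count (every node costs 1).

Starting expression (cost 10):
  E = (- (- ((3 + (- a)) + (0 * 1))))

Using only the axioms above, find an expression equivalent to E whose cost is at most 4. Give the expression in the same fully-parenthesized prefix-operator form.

(1) (0 * 1)  =[mul_one →]=  0    ⊢ (- (- ((3 + (- a)) + 0)))
(2) (- (- ((3 + (- a)) + 0)))  =[neg_neg →]=  ((3 + (- a)) + 0)
(3) ((3 + (- a)) + 0)  =[add_zero →]=  (3 + (- a))    ⊢ cost 4, within 4

(3 + (- a))   [cost 4]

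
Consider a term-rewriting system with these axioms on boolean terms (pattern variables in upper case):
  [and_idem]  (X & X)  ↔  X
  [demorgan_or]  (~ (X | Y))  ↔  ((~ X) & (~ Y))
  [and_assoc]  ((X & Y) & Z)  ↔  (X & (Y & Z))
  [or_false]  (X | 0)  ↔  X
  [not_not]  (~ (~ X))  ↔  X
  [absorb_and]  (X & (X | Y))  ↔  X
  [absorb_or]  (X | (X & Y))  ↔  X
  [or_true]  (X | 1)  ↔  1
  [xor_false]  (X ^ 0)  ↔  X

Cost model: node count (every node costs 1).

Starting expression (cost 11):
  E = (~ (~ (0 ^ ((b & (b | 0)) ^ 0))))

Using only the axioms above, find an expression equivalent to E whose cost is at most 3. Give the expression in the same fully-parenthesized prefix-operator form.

1. [absorb_and →] (b & (b | 0))  →  b;  E = (~ (~ (0 ^ (b ^ 0))))
2. [xor_false →] (b ^ 0)  →  b;  E = (~ (~ (0 ^ b)))
3. [not_not →] (~ (~ (0 ^ b)))  →  (0 ^ b);  cost 3 ≤ 3, done

(0 ^ b)   [cost 3]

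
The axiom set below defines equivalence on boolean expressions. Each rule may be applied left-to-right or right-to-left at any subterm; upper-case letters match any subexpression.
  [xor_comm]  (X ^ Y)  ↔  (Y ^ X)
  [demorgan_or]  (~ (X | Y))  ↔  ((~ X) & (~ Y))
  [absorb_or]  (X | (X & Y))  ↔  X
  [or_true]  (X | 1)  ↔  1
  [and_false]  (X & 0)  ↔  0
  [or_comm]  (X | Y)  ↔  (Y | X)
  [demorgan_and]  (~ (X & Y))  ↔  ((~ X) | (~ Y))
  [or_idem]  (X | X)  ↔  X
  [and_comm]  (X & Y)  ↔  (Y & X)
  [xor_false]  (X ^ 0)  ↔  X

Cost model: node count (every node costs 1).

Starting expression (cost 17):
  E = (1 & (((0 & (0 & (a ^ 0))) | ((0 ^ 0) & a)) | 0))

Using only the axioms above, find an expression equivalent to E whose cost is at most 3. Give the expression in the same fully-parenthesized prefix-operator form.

(1 & 0)   [cost 3]

1. [xor_false →] (a ^ 0)  →  a;  E = (1 & (((0 & (0 & a)) | ((0 ^ 0) & a)) | 0))
2. [or_comm →] ((0 & (0 & a)) | ((0 ^ 0) & a))  →  (((0 ^ 0) & a) | (0 & (0 & a)));  E = (1 & ((((0 ^ 0) & a) | (0 & (0 & a))) | 0))
3. [xor_false →] (0 ^ 0)  →  0;  E = (1 & (((0 & a) | (0 & (0 & a))) | 0))
4. [and_comm →] (0 & (0 & a))  →  ((0 & a) & 0);  E = (1 & (((0 & a) | ((0 & a) & 0)) | 0))
5. [or_comm →] (((0 & a) | ((0 & a) & 0)) | 0)  →  (0 | ((0 & a) | ((0 & a) & 0)));  E = (1 & (0 | ((0 & a) | ((0 & a) & 0))))
6. [absorb_or →] ((0 & a) | ((0 & a) & 0))  →  (0 & a);  E = (1 & (0 | (0 & a)))
7. [absorb_or →] (0 | (0 & a))  →  0;  cost 3 ≤ 3, done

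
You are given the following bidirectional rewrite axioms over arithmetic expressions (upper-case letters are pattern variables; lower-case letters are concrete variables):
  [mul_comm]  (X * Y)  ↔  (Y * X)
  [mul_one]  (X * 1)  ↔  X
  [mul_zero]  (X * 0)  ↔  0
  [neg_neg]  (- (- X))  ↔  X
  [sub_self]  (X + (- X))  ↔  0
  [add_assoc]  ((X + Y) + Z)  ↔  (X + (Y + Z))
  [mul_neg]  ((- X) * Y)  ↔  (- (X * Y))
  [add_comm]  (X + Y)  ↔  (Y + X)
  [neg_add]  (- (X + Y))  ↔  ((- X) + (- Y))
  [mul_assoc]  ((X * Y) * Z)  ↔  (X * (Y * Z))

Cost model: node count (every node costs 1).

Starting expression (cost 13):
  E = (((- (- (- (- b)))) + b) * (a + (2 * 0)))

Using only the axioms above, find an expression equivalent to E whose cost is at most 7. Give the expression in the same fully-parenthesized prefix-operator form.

((b + b) * (a + 0))   [cost 7]

1. [neg_neg →] (- (- (- (- b))))  →  (- (- b));  E = (((- (- b)) + b) * (a + (2 * 0)))
2. [mul_zero →] (2 * 0)  →  0;  E = (((- (- b)) + b) * (a + 0))
3. [neg_neg →] (- (- b))  →  b;  cost 7 ≤ 7, done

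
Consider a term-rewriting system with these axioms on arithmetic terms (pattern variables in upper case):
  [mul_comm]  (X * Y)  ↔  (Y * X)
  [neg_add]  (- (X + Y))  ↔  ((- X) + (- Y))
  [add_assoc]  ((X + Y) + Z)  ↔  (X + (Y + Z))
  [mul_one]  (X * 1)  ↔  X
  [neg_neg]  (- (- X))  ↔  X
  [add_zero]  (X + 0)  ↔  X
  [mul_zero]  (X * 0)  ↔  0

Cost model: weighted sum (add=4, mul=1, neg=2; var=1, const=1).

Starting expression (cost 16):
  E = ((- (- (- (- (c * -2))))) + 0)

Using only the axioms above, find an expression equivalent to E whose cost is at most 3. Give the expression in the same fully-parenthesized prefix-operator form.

(c * -2)   [cost 3]

(1) (- (- (c * -2)))  =[neg_neg →]=  (c * -2)    ⊢ ((- (- (c * -2))) + 0)
(2) ((- (- (c * -2))) + 0)  =[add_zero →]=  (- (- (c * -2)))
(3) (- (- (c * -2)))  =[neg_neg →]=  (c * -2)    ⊢ cost 3, within 3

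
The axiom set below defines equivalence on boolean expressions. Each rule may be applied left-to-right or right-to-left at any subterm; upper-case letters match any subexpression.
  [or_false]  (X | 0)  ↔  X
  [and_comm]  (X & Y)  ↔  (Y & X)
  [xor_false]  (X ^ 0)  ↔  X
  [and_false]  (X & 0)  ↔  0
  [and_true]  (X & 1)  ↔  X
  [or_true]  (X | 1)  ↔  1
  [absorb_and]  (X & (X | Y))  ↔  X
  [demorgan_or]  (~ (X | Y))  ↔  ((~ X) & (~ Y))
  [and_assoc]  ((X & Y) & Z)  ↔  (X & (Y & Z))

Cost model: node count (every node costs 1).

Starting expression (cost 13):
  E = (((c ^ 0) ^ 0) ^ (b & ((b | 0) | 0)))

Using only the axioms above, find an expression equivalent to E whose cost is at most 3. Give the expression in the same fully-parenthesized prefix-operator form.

step 1: or_false (→) rewrites (b | 0) into b, now (((c ^ 0) ^ 0) ^ (b & (b | 0)))
step 2: xor_false (→) rewrites (c ^ 0) into c, now ((c ^ 0) ^ (b & (b | 0)))
step 3: xor_false (→) rewrites (c ^ 0) into c, now (c ^ (b & (b | 0)))
step 4: absorb_and (→) rewrites (b & (b | 0)) into b, reaching cost 3 (bound 3)

(c ^ b)   [cost 3]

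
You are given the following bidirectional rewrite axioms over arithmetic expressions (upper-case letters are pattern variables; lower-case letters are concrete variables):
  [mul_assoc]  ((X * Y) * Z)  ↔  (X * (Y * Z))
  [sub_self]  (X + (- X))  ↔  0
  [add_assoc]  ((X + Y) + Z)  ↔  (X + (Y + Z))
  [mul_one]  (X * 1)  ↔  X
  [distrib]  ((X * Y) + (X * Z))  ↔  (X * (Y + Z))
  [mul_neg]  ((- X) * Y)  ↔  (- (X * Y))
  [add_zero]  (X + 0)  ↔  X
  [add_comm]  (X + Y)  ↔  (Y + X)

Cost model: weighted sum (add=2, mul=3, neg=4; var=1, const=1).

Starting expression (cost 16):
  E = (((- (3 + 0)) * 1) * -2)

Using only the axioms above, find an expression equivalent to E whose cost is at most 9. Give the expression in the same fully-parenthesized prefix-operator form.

step 1: mul_one (→) rewrites ((- (3 + 0)) * 1) into (- (3 + 0)), now ((- (3 + 0)) * -2)
step 2: mul_neg (→) rewrites ((- (3 + 0)) * -2) into (- ((3 + 0) * -2))
step 3: add_zero (→) rewrites (3 + 0) into 3, reaching cost 9 (bound 9)

(- (3 * -2))   [cost 9]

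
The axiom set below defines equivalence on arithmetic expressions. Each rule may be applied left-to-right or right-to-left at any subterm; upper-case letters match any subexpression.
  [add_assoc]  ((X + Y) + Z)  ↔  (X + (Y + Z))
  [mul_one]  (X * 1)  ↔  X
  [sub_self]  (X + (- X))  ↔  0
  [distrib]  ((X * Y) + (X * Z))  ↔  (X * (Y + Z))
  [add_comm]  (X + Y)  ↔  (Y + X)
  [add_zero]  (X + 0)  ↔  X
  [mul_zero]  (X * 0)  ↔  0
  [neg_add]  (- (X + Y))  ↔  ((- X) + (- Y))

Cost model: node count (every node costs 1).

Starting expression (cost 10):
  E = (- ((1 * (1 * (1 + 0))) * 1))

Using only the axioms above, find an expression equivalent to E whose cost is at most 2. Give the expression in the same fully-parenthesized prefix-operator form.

(- 1)   [cost 2]

(1) ((1 * (1 * (1 + 0))) * 1)  =[mul_one →]=  (1 * (1 * (1 + 0)))    ⊢ (- (1 * (1 * (1 + 0))))
(2) (1 + 0)  =[add_zero →]=  1    ⊢ (- (1 * (1 * 1)))
(3) (1 * 1)  =[mul_one →]=  1    ⊢ (- (1 * 1))
(4) (1 * 1)  =[mul_one →]=  1    ⊢ cost 2, within 2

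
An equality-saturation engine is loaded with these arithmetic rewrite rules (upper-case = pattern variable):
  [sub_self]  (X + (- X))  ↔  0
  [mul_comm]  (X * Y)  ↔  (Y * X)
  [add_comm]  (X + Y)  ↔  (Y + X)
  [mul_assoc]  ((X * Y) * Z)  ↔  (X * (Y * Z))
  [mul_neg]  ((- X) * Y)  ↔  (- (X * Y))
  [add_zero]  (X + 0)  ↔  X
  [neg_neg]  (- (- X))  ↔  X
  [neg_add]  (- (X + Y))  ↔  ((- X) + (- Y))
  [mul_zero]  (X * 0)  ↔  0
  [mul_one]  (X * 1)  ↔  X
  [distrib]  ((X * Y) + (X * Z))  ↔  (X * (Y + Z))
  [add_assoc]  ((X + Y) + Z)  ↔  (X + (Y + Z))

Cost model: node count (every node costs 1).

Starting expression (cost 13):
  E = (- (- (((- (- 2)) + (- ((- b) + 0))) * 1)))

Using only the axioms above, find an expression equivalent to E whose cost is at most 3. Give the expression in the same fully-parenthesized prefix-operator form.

1. [neg_neg →] (- (- (((- (- 2)) + (- ((- b) + 0))) * 1)))  →  (((- (- 2)) + (- ((- b) + 0))) * 1)
2. [mul_one →] (((- (- 2)) + (- ((- b) + 0))) * 1)  →  ((- (- 2)) + (- ((- b) + 0)))
3. [neg_neg →] (- (- 2))  →  2;  E = (2 + (- ((- b) + 0)))
4. [add_zero →] ((- b) + 0)  →  (- b);  E = (2 + (- (- b)))
5. [neg_neg →] (- (- b))  →  b;  cost 3 ≤ 3, done

(2 + b)   [cost 3]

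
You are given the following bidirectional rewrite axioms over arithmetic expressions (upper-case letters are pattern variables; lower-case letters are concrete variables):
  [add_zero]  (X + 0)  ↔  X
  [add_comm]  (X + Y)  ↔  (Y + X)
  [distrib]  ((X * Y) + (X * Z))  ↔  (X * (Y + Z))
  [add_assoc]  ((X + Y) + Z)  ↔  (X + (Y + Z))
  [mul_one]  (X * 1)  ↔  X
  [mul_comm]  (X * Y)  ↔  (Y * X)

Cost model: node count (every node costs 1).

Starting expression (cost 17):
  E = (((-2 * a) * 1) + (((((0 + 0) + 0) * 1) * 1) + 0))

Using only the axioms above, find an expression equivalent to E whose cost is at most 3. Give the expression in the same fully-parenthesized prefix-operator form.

(1) (((((0 + 0) + 0) * 1) * 1) + 0)  =[add_zero →]=  ((((0 + 0) + 0) * 1) * 1)    ⊢ (((-2 * a) * 1) + ((((0 + 0) + 0) * 1) * 1))
(2) (0 + 0)  =[add_zero →]=  0    ⊢ (((-2 * a) * 1) + (((0 + 0) * 1) * 1))
(3) (0 + 0)  =[add_zero →]=  0    ⊢ (((-2 * a) * 1) + ((0 * 1) * 1))
(4) ((-2 * a) * 1)  =[mul_one →]=  (-2 * a)    ⊢ ((-2 * a) + ((0 * 1) * 1))
(5) (0 * 1)  =[mul_one →]=  0    ⊢ ((-2 * a) + (0 * 1))
(6) (0 * 1)  =[mul_one →]=  0    ⊢ ((-2 * a) + 0)
(7) ((-2 * a) + 0)  =[add_zero →]=  (-2 * a)    ⊢ cost 3, within 3

(-2 * a)   [cost 3]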